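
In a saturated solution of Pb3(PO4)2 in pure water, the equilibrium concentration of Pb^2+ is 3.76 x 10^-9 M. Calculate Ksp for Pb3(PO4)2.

Ksp = 3.34 × 10^-43

Pb3(PO4)2(s) ⇌ 3 Pb^2+(aq) + 2 PO4^3-(aq)
Stoichiometry gives [PO4^3-] = (2/3)[Pb^2+] = 2.507 × 10^-9 M.
Ksp = [Pb^2+]^3[PO4^3-]^2
Ksp = (3.76 × 10^-9)^3 × (2.507 × 10^-9)^2 = 3.34 x 10^-43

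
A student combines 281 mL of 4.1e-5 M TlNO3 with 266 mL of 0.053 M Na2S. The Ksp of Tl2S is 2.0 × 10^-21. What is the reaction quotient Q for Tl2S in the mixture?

1.1 × 10^-11

Total volume = 281 + 266 = 547 mL.
[Tl^+] = 4.1 × 10^-5 × (281/547) = 2.11 x 10^-5 M
[S^2-] = 5.3 x 10^-2 × (266/547) = 2.58 x 10^-2 M
Tl2S(s) ⇌ 2 Tl^+(aq) + S^2-(aq), so Q = [Tl^+]^2[S^2-]
Q = (2.11 × 10^-5)^2(2.58 x 10^-2) = 1.1 × 10^-11
Q > Ksp, so Tl2S will precipitate.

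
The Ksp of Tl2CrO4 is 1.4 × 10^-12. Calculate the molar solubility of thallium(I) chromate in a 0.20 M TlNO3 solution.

3.5 × 10^-11 M

Tl2CrO4(s) ⇌ 2 Tl^+ + CrO4^2-
Ksp = [Tl^+]^2[CrO4^2-]
Let s = moles of Tl2CrO4 that dissolve per litre. [Tl^+] = 0.20 + 2s ≈ 0.20, [CrO4^2-] = s (since Tl^+ from TlNO3 dominates).
Ksp ≈ (0.20)^2 × s
s = 3.5 × 10^-11 M
Check: 2s = 7.0 × 10^-11 ≪ 0.20, so the approximation is valid.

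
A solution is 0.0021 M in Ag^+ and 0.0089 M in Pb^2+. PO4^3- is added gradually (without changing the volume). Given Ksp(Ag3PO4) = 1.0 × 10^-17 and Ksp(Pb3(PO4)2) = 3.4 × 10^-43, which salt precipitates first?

Pb3(PO4)2

Each salt begins to precipitate when Q = Ksp, i.e. when [PO4^3-] reaches its threshold.
For Ag3PO4: 1.0 × 10^-17 = (0.0021)^3 × [PO4^3-]  ⇒  [PO4^3-] = 1.1 x 10^-9 M.
For Pb3(PO4)2: 3.4 × 10^-43 = (0.0089)^3 × [PO4^3-]^2  ⇒  [PO4^3-] = 6.9 × 10^-19 M.
The salt with the lower threshold [PO4^3-] precipitates first: Pb3(PO4)2.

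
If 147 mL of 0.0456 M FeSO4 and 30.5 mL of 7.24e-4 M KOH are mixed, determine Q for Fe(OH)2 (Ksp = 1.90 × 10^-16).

Total volume = 147 + 30.5 = 177.5 mL.
[Fe^2+] = 4.56 × 10^-2 × (147/177.5) = 3.776 x 10^-2 M
[OH^-] = 7.24 x 10^-4 × (30.5/177.5) = 1.244 x 10^-4 M
Fe(OH)2(s) ⇌ Fe^2+(aq) + 2 OH^-(aq), so Q = [Fe^2+][OH^-]^2
Q = (3.776 × 10^-2)(1.244 x 10^-4)^2 = 5.84 x 10^-10
Q > Ksp, so Fe(OH)2 will precipitate.

Q ≈ 5.84e-10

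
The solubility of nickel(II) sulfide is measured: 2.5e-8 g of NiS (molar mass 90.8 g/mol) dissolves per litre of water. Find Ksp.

Molar solubility s = (2.5 x 10^-8 g/L) / (90.8 g/mol) = 2.75 x 10^-10 M.
NiS(s) ⇌ Ni^2+(aq) + S^2-(aq)
With molar solubility s: [Ni^2+] = s, [S^2-] = s.
Ksp = [Ni^2+][S^2-]
Ksp = s × s = s^2
With s = 2.75 × 10^-10: Ksp = 7.6 × 10^-20

7.6 × 10^-20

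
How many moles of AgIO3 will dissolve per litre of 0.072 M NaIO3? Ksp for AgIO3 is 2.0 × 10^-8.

AgIO3(s) ⇌ Ag^+ + IO3^-
Ksp = [Ag^+][IO3^-]
If s mol/L dissolves here, [Ag^+] = s, [IO3^-] = 0.072 + s ≈ 0.072 (Ksp is small, so little additional dissolves).
Ksp ≈ s × 0.072
s = 2.8 x 10^-7 M
Check: s = 2.8 × 10^-7 ≪ 0.072, so the approximation is valid.

2.8 x 10^-7 M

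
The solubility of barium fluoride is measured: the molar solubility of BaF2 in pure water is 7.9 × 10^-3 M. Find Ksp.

Ksp ≈ 2.0 x 10^-6

BaF2(s) ⇌ Ba^2+ + 2 F^-
Let s = molar solubility. Then [Ba^2+] = s and [F^-] = 2s.
Ksp = [Ba^2+][F^-]^2
So Ksp = s × (2s)^2 = 4s^3
With s = 7.9 x 10^-3: Ksp = 2.0 × 10^-6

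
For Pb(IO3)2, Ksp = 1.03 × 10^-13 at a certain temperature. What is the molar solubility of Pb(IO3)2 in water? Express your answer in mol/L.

Pb(IO3)2(s) ⇌ Pb^2+(aq) + 2 IO3^-(aq)
Ksp = [Pb^2+][IO3^-]^2
For each mole of Pb(IO3)2 that dissolves: [Pb^2+] = s, [IO3^-] = 2s.
So Ksp = s × (2s)^2 = 4s^3
Solving, s = (1.03 × 10^-13/4)^(1/3) = 2.95 × 10^-5 M

s ≈ 2.95 × 10^-5 M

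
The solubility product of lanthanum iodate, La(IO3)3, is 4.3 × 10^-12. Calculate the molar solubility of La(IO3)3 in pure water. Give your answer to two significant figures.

s = 6.3e-4 M

La(IO3)3(s) ⇌ La^3+ + 3 IO3^-
Ksp = [La^3+][IO3^-]^3
If s mol/L of La(IO3)3 dissolves, [La^3+] = s and [IO3^-] = 3s.
Ksp = s(3s)^3 = 27s^4
s^4 = 4.3 × 10^-12 / 27, so s = 6.3 × 10^-4 M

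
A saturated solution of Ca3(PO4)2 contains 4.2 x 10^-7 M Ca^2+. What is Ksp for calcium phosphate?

Ca3(PO4)2(s) ⇌ 3 Ca^2+(aq) + 2 PO4^3-(aq)
Stoichiometry gives [PO4^3-] = (2/3)[Ca^2+] = 2.80 x 10^-7 M.
Ksp = [Ca^2+]^3[PO4^3-]^2
Ksp = (4.2 × 10^-7)^3 × (2.80 × 10^-7)^2 = 5.8 × 10^-33

Ksp ≈ 5.8 x 10^-33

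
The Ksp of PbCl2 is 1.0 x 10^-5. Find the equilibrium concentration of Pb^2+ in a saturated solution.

[Pb^2+] ≈ 1.4 × 10^-2 M

PbCl2(s) <=> Pb^2+ + 2 Cl^-
Ksp = [Pb^2+][Cl^-]^2
For each mole of PbCl2 that dissolves: [Pb^2+] = s, [Cl^-] = 2s.
So Ksp = s × (2s)^2 = 4s^3
s^3 = 1.0 x 10^-5 / 4, so s = 1.36 x 10^-2 M
[Pb^2+] = s = 1.4 × 10^-2 M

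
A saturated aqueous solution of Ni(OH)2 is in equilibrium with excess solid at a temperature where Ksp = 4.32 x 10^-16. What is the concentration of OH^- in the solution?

[OH^-] = 9.52 x 10^-6 M

Ni(OH)2(s) <=> Ni^2+ + 2 OH^-
Ksp = [Ni^2+][OH^-]^2
If s mol/L of Ni(OH)2 dissolves, [Ni^2+] = s and [OH^-] = 2s.
So Ksp = s × (2s)^2 = 4s^3
s^3 = 4.32 x 10^-16 / 4, so s = 4.762 x 10^-6 M
[OH^-] = 2s = 9.52 x 10^-6 M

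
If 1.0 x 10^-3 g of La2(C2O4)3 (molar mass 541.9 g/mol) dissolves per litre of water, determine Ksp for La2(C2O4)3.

Molar solubility s = (1.0 x 10^-3 g/L) / (541.9 g/mol) = 1.85 × 10^-6 M.
La2(C2O4)3(s) ⇌ 2 La^3+(aq) + 3 C2O4^2-(aq)
For each mole of La2(C2O4)3 that dissolves: [La^3+] = 2s, [C2O4^2-] = 3s.
Ksp = [La^3+]^2[C2O4^2-]^3
Substituting: Ksp = (2s)^2(3s)^3 = 108s^5
With s = 1.85 x 10^-6: Ksp = 2.3 x 10^-27

Ksp ≈ 2.3e-27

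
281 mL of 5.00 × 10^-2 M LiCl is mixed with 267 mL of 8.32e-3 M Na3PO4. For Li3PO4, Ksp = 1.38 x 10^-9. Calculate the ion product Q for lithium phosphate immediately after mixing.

Q = 6.83 × 10^-8

Total volume = 281 + 267 = 548 mL.
[Li^+] = 5.00 × 10^-2 × (281/548) = 2.564 × 10^-2 M
[PO4^3-] = 8.32 × 10^-3 × (267/548) = 4.054 × 10^-3 M
Li3PO4(s) <=> 3 Li^+ + PO4^3-, so Q = [Li^+]^3[PO4^3-]
Q = (2.564 x 10^-2)^3(4.054 × 10^-3) = 6.83 × 10^-8
Q > Ksp, so Li3PO4 will precipitate.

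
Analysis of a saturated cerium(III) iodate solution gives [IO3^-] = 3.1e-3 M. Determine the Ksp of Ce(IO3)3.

3.1e-11

Ce(IO3)3(s) ⇌ Ce^3+ + 3 IO3^-
Stoichiometry gives [Ce^3+] = (1/3)[IO3^-] = 1.03 × 10^-3 M.
Ksp = [Ce^3+][IO3^-]^3
Ksp = 1.03 × 10^-3 × (3.1 × 10^-3)^3 = 3.1 x 10^-11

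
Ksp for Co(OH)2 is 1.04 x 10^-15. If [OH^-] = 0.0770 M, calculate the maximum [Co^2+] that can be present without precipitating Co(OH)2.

Co(OH)2(s) ⇌ Co^2+ + 2 OH^-
Ksp = [Co^2+][OH^-]^2
Precipitation begins when Q = Ksp. With [OH^-] = 0.0770 M:
1.04 x 10^-15 = (0.0770)^2 × [Co^2+]
[Co^2+] = (1.04 x 10^-15 / 5.929 × 10^-3) = 1.75 × 10^-13 M

1.75e-13 M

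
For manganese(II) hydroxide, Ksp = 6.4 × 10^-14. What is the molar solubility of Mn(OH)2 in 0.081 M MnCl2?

s ≈ 4.4e-7 M

Mn(OH)2(s) <=> Mn^2+(aq) + 2 OH^-(aq)
Ksp = [Mn^2+][OH^-]^2
Let s = moles of Mn(OH)2 that dissolve per litre. [Mn^2+] = 0.081 + s ≈ 0.081, [OH^-] = 2s (Ksp is small, so little additional dissolves).
Ksp ≈ 0.081 × (2s)^2
s = 4.4 × 10^-7 M
Check: s = 4.4 × 10^-7 ≪ 0.081, so the approximation is valid.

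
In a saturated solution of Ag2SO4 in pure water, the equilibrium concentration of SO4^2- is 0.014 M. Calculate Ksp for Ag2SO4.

Ag2SO4(s) <=> 2 Ag^+(aq) + SO4^2-(aq)
Stoichiometry gives [Ag^+] = (2/1)[SO4^2-] = 2.80 × 10^-2 M.
Ksp = [Ag^+]^2[SO4^2-]
Ksp = (2.80 × 10^-2)^2 × 1.4 × 10^-2 = 1.1 x 10^-5

Ksp ≈ 1.1 x 10^-5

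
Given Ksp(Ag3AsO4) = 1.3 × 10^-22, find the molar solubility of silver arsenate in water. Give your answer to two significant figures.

Ag3AsO4(s) ⇌ 3 Ag^+(aq) + AsO4^3-(aq)
Ksp = [Ag^+]^3[AsO4^3-]
With molar solubility s: [Ag^+] = 3s, [AsO4^3-] = s.
So Ksp = (3s)^3 × s = 27s^4
Solving, s = (1.3 × 10^-22/27)^(1/4) = 1.5 × 10^-6 M

s ≈ 1.5 x 10^-6 M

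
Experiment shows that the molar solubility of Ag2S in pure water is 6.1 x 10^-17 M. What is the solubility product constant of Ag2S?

Ag2S(s) ⇌ 2 Ag^+(aq) + S^2-(aq)
With molar solubility s: [Ag^+] = 2s, [S^2-] = s.
Ksp = [Ag^+]^2[S^2-]
So Ksp = (2s)^2 × s = 4s^3
With s = 6.1 x 10^-17: Ksp = 9.1 × 10^-49

Ksp = 9.1e-49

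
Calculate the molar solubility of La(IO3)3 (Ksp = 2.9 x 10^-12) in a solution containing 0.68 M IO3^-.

La(IO3)3(s) ⇌ La^3+(aq) + 3 IO3^-(aq)
Ksp = [La^3+][IO3^-]^3
Let s = moles of La(IO3)3 that dissolve per litre. [La^3+] = s, [IO3^-] = 0.68 + 3s ≈ 0.68 (common-ion effect: IO3^- is already 0.68 M).
Ksp ≈ s × (0.68)^3
s = 9.2 × 10^-12 M
Check: 3s = 2.8 x 10^-11 ≪ 0.68, so the approximation is valid.

s ≈ 9.2e-12 M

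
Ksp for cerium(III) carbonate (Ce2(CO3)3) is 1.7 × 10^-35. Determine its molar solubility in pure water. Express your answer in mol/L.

Ce2(CO3)3(s) ⇌ 2 Ce^3+ + 3 CO3^2-
Ksp = [Ce^3+]^2[CO3^2-]^3
With molar solubility s: [Ce^3+] = 2s, [CO3^2-] = 3s.
Ksp = (2s)^2(3s)^3 = 108s^5
Solving, s = (1.7 × 10^-35/108)^(1/5) = 4.4 × 10^-8 M

4.4 × 10^-8 M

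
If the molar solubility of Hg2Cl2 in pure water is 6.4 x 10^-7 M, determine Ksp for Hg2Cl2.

Ksp ≈ 1.0e-18

Hg2Cl2(s) ⇌ Hg2^2+(aq) + 2 Cl^-(aq)
With molar solubility s: [Hg2^2+] = s, [Cl^-] = 2s.
Ksp = [Hg2^2+][Cl^-]^2
Ksp = s(2s)^2 = 4s^3
Ksp = 4 × (6.4 × 10^-7)^3 = 1.0 × 10^-18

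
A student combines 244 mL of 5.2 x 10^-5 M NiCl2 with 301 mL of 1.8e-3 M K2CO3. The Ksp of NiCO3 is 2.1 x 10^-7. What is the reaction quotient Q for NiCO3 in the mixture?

Q = 2.3 × 10^-8

Total volume = 244 + 301 = 545 mL.
[Ni^2+] = 5.2 × 10^-5 × (244/545) = 2.33 x 10^-5 M
[CO3^2-] = 1.8 × 10^-3 × (301/545) = 9.94 × 10^-4 M
NiCO3(s) <=> Ni^2+(aq) + CO3^2-(aq), so Q = [Ni^2+][CO3^2-]
Q = (2.33 × 10^-5)(9.94 × 10^-4) = 2.3 × 10^-8
Q < Ksp, so no precipitate of NiCO3 forms.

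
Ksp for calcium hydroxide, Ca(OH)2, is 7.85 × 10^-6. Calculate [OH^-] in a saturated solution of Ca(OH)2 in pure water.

Ca(OH)2(s) ⇌ Ca^2+(aq) + 2 OH^-(aq)
Ksp = [Ca^2+][OH^-]^2
If s mol/L of Ca(OH)2 dissolves, [Ca^2+] = s and [OH^-] = 2s.
So Ksp = s × (2s)^2 = 4s^3
s^3 = 7.85 × 10^-6 / 4, so s = 1.252 × 10^-2 M
[OH^-] = 2s = 2.50 × 10^-2 M

2.50e-2 M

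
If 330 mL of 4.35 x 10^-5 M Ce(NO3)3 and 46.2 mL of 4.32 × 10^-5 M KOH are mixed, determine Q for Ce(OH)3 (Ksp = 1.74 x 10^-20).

Q = 5.70 × 10^-21

Total volume = 330 + 46.2 = 376.2 mL.
[Ce^3+] = 4.35 × 10^-5 × (330/376.2) = 3.816 x 10^-5 M
[OH^-] = 4.32 × 10^-5 × (46.2/376.2) = 5.305 × 10^-6 M
Ce(OH)3(s) <=> Ce^3+ + 3 OH^-, so Q = [Ce^3+][OH^-]^3
Q = (3.816 × 10^-5)(5.305 × 10^-6)^3 = 5.70 × 10^-21
Q < Ksp, so no precipitate of Ce(OH)3 forms.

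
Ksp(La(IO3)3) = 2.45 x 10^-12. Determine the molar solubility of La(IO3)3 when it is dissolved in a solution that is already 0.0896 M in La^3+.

La(IO3)3(s) <=> La^3+(aq) + 3 IO3^-(aq)
Ksp = [La^3+][IO3^-]^3
If s mol/L dissolves here, [La^3+] = 0.0896 + s ≈ 0.0896, [IO3^-] = 3s (Ksp is small, so little additional dissolves).
Ksp ≈ 0.0896 × (3s)^3
s = 1.00 x 10^-4 M
Check: s = 1.0 × 10^-4 ≪ 0.0896, so the approximation is valid.

1.00e-4 M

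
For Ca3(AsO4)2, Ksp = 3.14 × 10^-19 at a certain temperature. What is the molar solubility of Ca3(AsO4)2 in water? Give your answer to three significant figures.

s ≈ 7.81e-5 M

Ca3(AsO4)2(s) ⇌ 3 Ca^2+(aq) + 2 AsO4^3-(aq)
Ksp = [Ca^2+]^3[AsO4^3-]^2
With molar solubility s: [Ca^2+] = 3s, [AsO4^3-] = 2s.
Ksp = (3s)^3(2s)^2 = 108s^5
Solving, s = (3.14 × 10^-19/108)^(1/5) = 7.81 x 10^-5 M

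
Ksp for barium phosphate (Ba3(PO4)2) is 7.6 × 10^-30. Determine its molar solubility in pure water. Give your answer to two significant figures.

s = 5.9e-7 M

Ba3(PO4)2(s) <=> 3 Ba^2+ + 2 PO4^3-
Ksp = [Ba^2+]^3[PO4^3-]^2
Let s = molar solubility. Then [Ba^2+] = 3s and [PO4^3-] = 2s.
So Ksp = (3s)^3 × (2s)^2 = 108s^5
s = (7.6 × 10^-30 / 108)^(1/5) = 5.9 × 10^-7 M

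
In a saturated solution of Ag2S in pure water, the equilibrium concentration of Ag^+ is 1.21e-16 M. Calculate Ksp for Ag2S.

Ag2S(s) ⇌ 2 Ag^+ + S^2-
Stoichiometry gives [S^2-] = (1/2)[Ag^+] = 6.050 × 10^-17 M.
Ksp = [Ag^+]^2[S^2-]
Ksp = (1.21 × 10^-16)^2 × 6.050 x 10^-17 = 8.86 × 10^-49

Ksp ≈ 8.86e-49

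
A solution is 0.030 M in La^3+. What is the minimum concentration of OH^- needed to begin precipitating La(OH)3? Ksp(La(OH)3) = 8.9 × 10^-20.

La(OH)3(s) <=> La^3+(aq) + 3 OH^-(aq)
Ksp = [La^3+][OH^-]^3
Precipitation begins when Q = Ksp. With [La^3+] = 0.030 M:
8.9 × 10^-20 = (0.030) × [OH^-]^3
[OH^-] = (8.9 × 10^-20 / 3.0 × 10^-2)^(1/3) = 1.4 × 10^-6 M

[OH^-] = 1.4 × 10^-6 M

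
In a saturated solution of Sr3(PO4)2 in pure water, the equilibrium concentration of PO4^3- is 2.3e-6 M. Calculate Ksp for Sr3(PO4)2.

Sr3(PO4)2(s) ⇌ 3 Sr^2+(aq) + 2 PO4^3-(aq)
Stoichiometry gives [Sr^2+] = (3/2)[PO4^3-] = 3.45 × 10^-6 M.
Ksp = [Sr^2+]^3[PO4^3-]^2
Ksp = (3.45 × 10^-6)^3 × (2.3 x 10^-6)^2 = 2.2 × 10^-28

Ksp ≈ 2.2e-28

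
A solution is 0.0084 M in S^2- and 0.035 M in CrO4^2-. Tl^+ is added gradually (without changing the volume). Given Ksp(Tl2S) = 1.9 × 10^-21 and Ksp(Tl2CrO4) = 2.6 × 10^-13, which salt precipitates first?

Tl2S

Precipitation of each salt starts when its ion product equals its Ksp.
For Tl2S: 1.9 × 10^-21 = 0.0084 × [Tl^+]^2  ⇒  [Tl^+] = 4.8 × 10^-10 M.
For Tl2CrO4: 2.6 × 10^-13 = 0.035 × [Tl^+]^2  ⇒  [Tl^+] = 2.7 × 10^-6 M.
The salt with the lower threshold [Tl^+] precipitates first: Tl2S.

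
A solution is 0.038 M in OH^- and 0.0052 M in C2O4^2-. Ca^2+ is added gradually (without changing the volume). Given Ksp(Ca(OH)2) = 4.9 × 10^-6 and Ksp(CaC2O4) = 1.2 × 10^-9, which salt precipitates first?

CaC2O4

Precipitation of each salt starts when its ion product equals its Ksp.
For Ca(OH)2: 4.9 × 10^-6 = (0.038)^2 × [Ca^2+]  ⇒  [Ca^2+] = 3.4 × 10^-3 M.
For CaC2O4: 1.2 × 10^-9 = 0.0052 × [Ca^2+]  ⇒  [Ca^2+] = 2.3 × 10^-7 M.
The salt with the lower threshold [Ca^2+] precipitates first: CaC2O4.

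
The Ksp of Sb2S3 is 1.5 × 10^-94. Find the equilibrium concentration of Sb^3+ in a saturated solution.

Sb2S3(s) ⇌ 2 Sb^3+ + 3 S^2-
Ksp = [Sb^3+]^2[S^2-]^3
Let s = molar solubility. Then [Sb^3+] = 2s and [S^2-] = 3s.
Substituting: Ksp = (2s)^2(3s)^3 = 108s^5
s = (1.5 × 10^-94 / 108)^(1/5) = 6.74 × 10^-20 M
[Sb^3+] = 2s = 1.3 × 10^-19 M

[Sb^3+] ≈ 1.3 × 10^-19 M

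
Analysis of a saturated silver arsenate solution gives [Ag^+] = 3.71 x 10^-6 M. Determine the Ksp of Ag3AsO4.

Ksp ≈ 6.32 × 10^-23

Ag3AsO4(s) ⇌ 3 Ag^+ + AsO4^3-
Stoichiometry gives [AsO4^3-] = (1/3)[Ag^+] = 1.237 x 10^-6 M.
Ksp = [Ag^+]^3[AsO4^3-]
Ksp = (3.71 × 10^-6)^3 × 1.237 x 10^-6 = 6.32 x 10^-23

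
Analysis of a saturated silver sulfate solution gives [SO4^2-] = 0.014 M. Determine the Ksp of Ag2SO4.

Ag2SO4(s) ⇌ 2 Ag^+ + SO4^2-
Stoichiometry gives [Ag^+] = (2/1)[SO4^2-] = 2.80 × 10^-2 M.
Ksp = [Ag^+]^2[SO4^2-]
Ksp = (2.80 × 10^-2)^2 × 1.4 × 10^-2 = 1.1 x 10^-5

Ksp = 1.1e-5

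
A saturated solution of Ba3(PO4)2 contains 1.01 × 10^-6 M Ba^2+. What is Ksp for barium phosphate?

Ba3(PO4)2(s) ⇌ 3 Ba^2+ + 2 PO4^3-
Stoichiometry gives [PO4^3-] = (2/3)[Ba^2+] = 6.733 x 10^-7 M.
Ksp = [Ba^2+]^3[PO4^3-]^2
Ksp = (1.01 × 10^-6)^3 × (6.733 × 10^-7)^2 = 4.67 × 10^-31

Ksp = 4.67e-31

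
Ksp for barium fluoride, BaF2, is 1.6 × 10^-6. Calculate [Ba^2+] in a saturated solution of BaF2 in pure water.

[Ba^2+] = 7.4 × 10^-3 M

BaF2(s) ⇌ Ba^2+ + 2 F^-
Ksp = [Ba^2+][F^-]^2
With molar solubility s: [Ba^2+] = s, [F^-] = 2s.
Substituting: Ksp = s(2s)^2 = 4s^3
s = (1.6 × 10^-6 / 4)^(1/3) = 7.37 × 10^-3 M
[Ba^2+] = s = 7.4 × 10^-3 M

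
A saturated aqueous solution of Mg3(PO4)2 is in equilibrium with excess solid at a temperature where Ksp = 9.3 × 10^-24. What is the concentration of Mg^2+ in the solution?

[Mg^2+] ≈ 2.9 × 10^-5 M

Mg3(PO4)2(s) ⇌ 3 Mg^2+(aq) + 2 PO4^3-(aq)
Ksp = [Mg^2+]^3[PO4^3-]^2
For each mole of Mg3(PO4)2 that dissolves: [Mg^2+] = 3s, [PO4^3-] = 2s.
Ksp = (3s)^3(2s)^2 = 108s^5
s^5 = 9.3 × 10^-24 / 108, so s = 9.71 × 10^-6 M
[Mg^2+] = 3s = 2.9 × 10^-5 M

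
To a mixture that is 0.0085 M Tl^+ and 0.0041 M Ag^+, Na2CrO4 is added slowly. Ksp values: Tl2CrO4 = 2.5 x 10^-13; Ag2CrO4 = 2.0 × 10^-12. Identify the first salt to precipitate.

Tl2CrO4

Each salt begins to precipitate when Q = Ksp, i.e. when [CrO4^2-] reaches its threshold.
For Tl2CrO4: 2.5 x 10^-13 = (0.0085)^2 × [CrO4^2-]  ⇒  [CrO4^2-] = 3.5 × 10^-9 M.
For Ag2CrO4: 2.0 × 10^-12 = (0.0041)^2 × [CrO4^2-]  ⇒  [CrO4^2-] = 1.2 × 10^-7 M.
The salt with the lower threshold [CrO4^2-] precipitates first: Tl2CrO4.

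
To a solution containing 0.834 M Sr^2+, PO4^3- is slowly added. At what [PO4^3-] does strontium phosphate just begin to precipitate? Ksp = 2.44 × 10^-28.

[PO4^3-] ≈ 2.05e-14 M

Sr3(PO4)2(s) <=> 3 Sr^2+ + 2 PO4^3-
Ksp = [Sr^2+]^3[PO4^3-]^2
Precipitation begins when Q = Ksp. With [Sr^2+] = 0.834 M:
2.44 × 10^-28 = (0.834)^3 × [PO4^3-]^2
[PO4^3-] = (2.44 × 10^-28 / 5.801 x 10^-1)^(1/2) = 2.05 x 10^-14 M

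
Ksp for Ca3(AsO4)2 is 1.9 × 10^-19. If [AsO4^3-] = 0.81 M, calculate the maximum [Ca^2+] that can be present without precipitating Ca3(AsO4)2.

6.6 x 10^-7 M

Ca3(AsO4)2(s) <=> 3 Ca^2+(aq) + 2 AsO4^3-(aq)
Ksp = [Ca^2+]^3[AsO4^3-]^2
Precipitation begins when Q = Ksp. With [AsO4^3-] = 0.81 M:
1.9 × 10^-19 = (0.81)^2 × [Ca^2+]^3
[Ca^2+] = (1.9 × 10^-19 / 6.56 × 10^-1)^(1/3) = 6.6 × 10^-7 M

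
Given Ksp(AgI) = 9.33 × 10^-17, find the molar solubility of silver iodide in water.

AgI(s) <=> Ag^+ + I^-
Ksp = [Ag^+][I^-]
If s mol/L of AgI dissolves, [Ag^+] = s and [I^-] = s.
Ksp = s × s = s^2
s = √(9.33 × 10^-17) = 9.66 × 10^-9 M

s ≈ 9.66e-9 M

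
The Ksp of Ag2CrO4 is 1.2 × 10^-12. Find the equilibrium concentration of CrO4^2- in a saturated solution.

[CrO4^2-] ≈ 6.7 × 10^-5 M

Ag2CrO4(s) <=> 2 Ag^+ + CrO4^2-
Ksp = [Ag^+]^2[CrO4^2-]
For each mole of Ag2CrO4 that dissolves: [Ag^+] = 2s, [CrO4^2-] = s.
So Ksp = (2s)^2 × s = 4s^3
s^3 = 1.2 × 10^-12 / 4, so s = 6.69 × 10^-5 M
[CrO4^2-] = s = 6.7 x 10^-5 M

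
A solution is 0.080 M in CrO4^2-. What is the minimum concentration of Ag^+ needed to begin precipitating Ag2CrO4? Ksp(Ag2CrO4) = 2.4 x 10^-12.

[Ag^+] = 5.5 × 10^-6 M

Ag2CrO4(s) ⇌ 2 Ag^+(aq) + CrO4^2-(aq)
Ksp = [Ag^+]^2[CrO4^2-]
Precipitation begins when Q = Ksp. With [CrO4^2-] = 0.080 M:
2.4 x 10^-12 = (0.080) × [Ag^+]^2
[Ag^+] = (2.4 x 10^-12 / 8.0 × 10^-2)^(1/2) = 5.5 x 10^-6 M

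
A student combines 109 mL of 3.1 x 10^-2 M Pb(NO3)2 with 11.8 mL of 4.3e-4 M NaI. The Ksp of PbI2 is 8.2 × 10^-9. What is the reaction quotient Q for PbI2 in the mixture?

Q ≈ 4.9 x 10^-11

Total volume = 109 + 11.8 = 120.8 mL.
[Pb^2+] = 3.1 × 10^-2 × (109/120.8) = 2.80 x 10^-2 M
[I^-] = 4.3 x 10^-4 × (11.8/120.8) = 4.20 × 10^-5 M
PbI2(s) ⇌ Pb^2+ + 2 I^-, so Q = [Pb^2+][I^-]^2
Q = (2.80 x 10^-2)(4.20 x 10^-5)^2 = 4.9 x 10^-11
Q < Ksp, so no precipitate of PbI2 forms.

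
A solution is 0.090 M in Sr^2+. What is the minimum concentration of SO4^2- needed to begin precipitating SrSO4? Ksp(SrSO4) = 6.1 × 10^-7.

6.8 × 10^-6 M

SrSO4(s) ⇌ Sr^2+ + SO4^2-
Ksp = [Sr^2+][SO4^2-]
Precipitation begins when Q = Ksp. With [Sr^2+] = 0.090 M:
6.1 × 10^-7 = (0.090) × [SO4^2-]
[SO4^2-] = (6.1 × 10^-7 / 9.0 x 10^-2) = 6.8 × 10^-6 M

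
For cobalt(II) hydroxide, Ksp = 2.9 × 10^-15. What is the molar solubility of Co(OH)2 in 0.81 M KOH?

Co(OH)2(s) ⇌ Co^2+ + 2 OH^-
Ksp = [Co^2+][OH^-]^2
If s mol/L dissolves here, [Co^2+] = s, [OH^-] = 0.81 + 2s ≈ 0.81 (since OH^- from KOH dominates).
Ksp ≈ s × (0.81)^2
s = 4.4 × 10^-15 M
Check: 2s = 8.8 x 10^-15 ≪ 0.81, so the approximation is valid.

s = 4.4 × 10^-15 M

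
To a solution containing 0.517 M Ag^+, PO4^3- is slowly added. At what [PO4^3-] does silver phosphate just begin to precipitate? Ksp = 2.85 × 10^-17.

Ag3PO4(s) ⇌ 3 Ag^+ + PO4^3-
Ksp = [Ag^+]^3[PO4^3-]
Precipitation begins when Q = Ksp. With [Ag^+] = 0.517 M:
2.85 × 10^-17 = (0.517)^3 × [PO4^3-]
[PO4^3-] = (2.85 × 10^-17 / 1.382 × 10^-1) = 2.06 x 10^-16 M

[PO4^3-] ≈ 2.06 x 10^-16 M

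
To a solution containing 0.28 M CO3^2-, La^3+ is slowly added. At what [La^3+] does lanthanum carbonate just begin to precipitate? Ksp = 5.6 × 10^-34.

[La^3+] = 1.6e-16 M

La2(CO3)3(s) <=> 2 La^3+ + 3 CO3^2-
Ksp = [La^3+]^2[CO3^2-]^3
Precipitation begins when Q = Ksp. With [CO3^2-] = 0.28 M:
5.6 × 10^-34 = (0.28)^3 × [La^3+]^2
[La^3+] = (5.6 × 10^-34 / 2.20 × 10^-2)^(1/2) = 1.6 × 10^-16 M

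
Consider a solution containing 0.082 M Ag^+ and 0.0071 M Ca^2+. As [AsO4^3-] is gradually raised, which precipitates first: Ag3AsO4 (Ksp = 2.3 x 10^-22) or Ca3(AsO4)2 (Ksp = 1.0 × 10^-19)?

Ag3AsO4

Each salt begins to precipitate when Q = Ksp, i.e. when [AsO4^3-] reaches its threshold.
For Ag3AsO4: 2.3 x 10^-22 = (0.082)^3 × [AsO4^3-]  ⇒  [AsO4^3-] = 4.2 x 10^-19 M.
For Ca3(AsO4)2: 1.0 × 10^-19 = (0.0071)^3 × [AsO4^3-]^2  ⇒  [AsO4^3-] = 5.3 x 10^-7 M.
The salt with the lower threshold [AsO4^3-] precipitates first: Ag3AsO4.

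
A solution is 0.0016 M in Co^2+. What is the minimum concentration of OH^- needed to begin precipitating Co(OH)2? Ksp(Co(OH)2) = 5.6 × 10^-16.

[OH^-] ≈ 5.9 x 10^-7 M

Co(OH)2(s) ⇌ Co^2+(aq) + 2 OH^-(aq)
Ksp = [Co^2+][OH^-]^2
Precipitation begins when Q = Ksp. With [Co^2+] = 0.0016 M:
5.6 × 10^-16 = (0.0016) × [OH^-]^2
[OH^-] = (5.6 × 10^-16 / 1.6 x 10^-3)^(1/2) = 5.9 x 10^-7 M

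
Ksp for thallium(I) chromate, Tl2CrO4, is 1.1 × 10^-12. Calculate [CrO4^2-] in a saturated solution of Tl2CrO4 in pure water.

Tl2CrO4(s) ⇌ 2 Tl^+ + CrO4^2-
Ksp = [Tl^+]^2[CrO4^2-]
Let s = molar solubility. Then [Tl^+] = 2s and [CrO4^2-] = s.
So Ksp = (2s)^2 × s = 4s^3
s = (1.1 × 10^-12 / 4)^(1/3) = 6.50 x 10^-5 M
[CrO4^2-] = s = 6.5 × 10^-5 M

[CrO4^2-] ≈ 6.5 x 10^-5 M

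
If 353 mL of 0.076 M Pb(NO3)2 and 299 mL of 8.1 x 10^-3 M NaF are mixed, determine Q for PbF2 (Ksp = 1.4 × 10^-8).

Q ≈ 5.7 × 10^-7

Total volume = 353 + 299 = 652 mL.
[Pb^2+] = 7.6 x 10^-2 × (353/652) = 4.11 x 10^-2 M
[F^-] = 8.1 × 10^-3 × (299/652) = 3.71 × 10^-3 M
PbF2(s) ⇌ Pb^2+ + 2 F^-, so Q = [Pb^2+][F^-]^2
Q = (4.11 × 10^-2)(3.71 × 10^-3)^2 = 5.7 × 10^-7
Q > Ksp, so PbF2 will precipitate.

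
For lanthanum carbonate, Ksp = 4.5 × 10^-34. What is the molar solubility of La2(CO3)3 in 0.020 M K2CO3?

La2(CO3)3(s) ⇌ 2 La^3+ + 3 CO3^2-
Ksp = [La^3+]^2[CO3^2-]^3
Let s = moles of La2(CO3)3 that dissolve per litre. [La^3+] = 2s, [CO3^2-] = 0.020 + 3s ≈ 0.020 (since CO3^2- from K2CO3 dominates).
Ksp ≈ (2s)^2 × (0.020)^3
s = 3.8 x 10^-15 M
Check: 3s = 1.1 × 10^-14 ≪ 0.020, so the approximation is valid.

3.8 x 10^-15 M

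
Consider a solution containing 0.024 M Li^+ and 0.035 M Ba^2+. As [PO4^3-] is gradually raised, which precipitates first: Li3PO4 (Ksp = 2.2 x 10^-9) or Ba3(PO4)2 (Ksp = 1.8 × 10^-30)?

Precipitation of each salt starts when its ion product equals its Ksp.
For Li3PO4: 2.2 x 10^-9 = (0.024)^3 × [PO4^3-]  ⇒  [PO4^3-] = 1.6 × 10^-4 M.
For Ba3(PO4)2: 1.8 × 10^-30 = (0.035)^3 × [PO4^3-]^2  ⇒  [PO4^3-] = 2.0 x 10^-13 M.
The salt with the lower threshold [PO4^3-] precipitates first: Ba3(PO4)2.

Ba3(PO4)2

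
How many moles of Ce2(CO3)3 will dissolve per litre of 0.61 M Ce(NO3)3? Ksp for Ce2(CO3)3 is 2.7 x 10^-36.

Ce2(CO3)3(s) ⇌ 2 Ce^3+ + 3 CO3^2-
Ksp = [Ce^3+]^2[CO3^2-]^3
Let s = moles of Ce2(CO3)3 that dissolve per litre. [Ce^3+] = 0.61 + 2s ≈ 0.61, [CO3^2-] = 3s (common-ion effect: Ce^3+ is already 0.61 M).
Ksp ≈ (0.61)^2 × (3s)^3
s = 6.5 × 10^-13 M
Check: 2s = 1.3 × 10^-12 ≪ 0.61, so the approximation is valid.

s = 6.5 × 10^-13 M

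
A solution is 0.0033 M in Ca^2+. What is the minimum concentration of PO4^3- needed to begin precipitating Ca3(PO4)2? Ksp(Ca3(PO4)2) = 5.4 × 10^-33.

[PO4^3-] = 3.9 × 10^-13 M

Ca3(PO4)2(s) <=> 3 Ca^2+(aq) + 2 PO4^3-(aq)
Ksp = [Ca^2+]^3[PO4^3-]^2
Precipitation begins when Q = Ksp. With [Ca^2+] = 0.0033 M:
5.4 × 10^-33 = (0.0033)^3 × [PO4^3-]^2
[PO4^3-] = (5.4 × 10^-33 / 3.59 × 10^-8)^(1/2) = 3.9 × 10^-13 M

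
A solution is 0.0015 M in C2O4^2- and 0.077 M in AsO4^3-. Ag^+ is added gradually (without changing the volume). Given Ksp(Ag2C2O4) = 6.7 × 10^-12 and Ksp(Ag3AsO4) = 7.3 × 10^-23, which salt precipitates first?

Precipitation of each salt starts when its ion product equals its Ksp.
For Ag2C2O4: 6.7 × 10^-12 = 0.0015 × [Ag^+]^2  ⇒  [Ag^+] = 6.7 × 10^-5 M.
For Ag3AsO4: 7.3 × 10^-23 = 0.077 × [Ag^+]^3  ⇒  [Ag^+] = 9.8 × 10^-8 M.
The salt with the lower threshold [Ag^+] precipitates first: Ag3AsO4.

Ag3AsO4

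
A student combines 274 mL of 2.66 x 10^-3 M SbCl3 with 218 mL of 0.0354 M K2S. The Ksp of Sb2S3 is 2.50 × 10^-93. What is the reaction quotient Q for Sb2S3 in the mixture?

Total volume = 274 + 218 = 492 mL.
[Sb^3+] = 2.66 × 10^-3 × (274/492) = 1.481 × 10^-3 M
[S^2-] = 3.54 × 10^-2 × (218/492) = 1.569 x 10^-2 M
Sb2S3(s) ⇌ 2 Sb^3+ + 3 S^2-, so Q = [Sb^3+]^2[S^2-]^3
Q = (1.481 × 10^-3)^2(1.569 × 10^-2)^3 = 8.47 x 10^-12
Q > Ksp, so Sb2S3 will precipitate.

Q ≈ 8.47 x 10^-12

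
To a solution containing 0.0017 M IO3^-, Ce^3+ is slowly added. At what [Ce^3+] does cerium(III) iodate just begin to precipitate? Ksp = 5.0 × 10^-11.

0.010 M

Ce(IO3)3(s) ⇌ Ce^3+ + 3 IO3^-
Ksp = [Ce^3+][IO3^-]^3
Precipitation begins when Q = Ksp. With [IO3^-] = 0.0017 M:
5.0 × 10^-11 = (0.0017)^3 × [Ce^3+]
[Ce^3+] = (5.0 × 10^-11 / 4.91 × 10^-9) = 1.0 × 10^-2 M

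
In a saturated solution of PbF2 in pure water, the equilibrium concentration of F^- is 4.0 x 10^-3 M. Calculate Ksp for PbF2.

PbF2(s) ⇌ Pb^2+(aq) + 2 F^-(aq)
Stoichiometry gives [Pb^2+] = (1/2)[F^-] = 2.00 × 10^-3 M.
Ksp = [Pb^2+][F^-]^2
Ksp = 2.00 x 10^-3 × (4.0 × 10^-3)^2 = 3.2 × 10^-8

3.2e-8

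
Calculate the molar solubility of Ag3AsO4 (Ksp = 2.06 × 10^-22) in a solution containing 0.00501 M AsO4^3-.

Ag3AsO4(s) ⇌ 3 Ag^+ + AsO4^3-
Ksp = [Ag^+]^3[AsO4^3-]
Let s be the molar solubility in this solution. [Ag^+] = 3s, [AsO4^3-] = 0.00501 + s ≈ 0.00501 (Ksp is small, so little additional dissolves).
Ksp ≈ (3s)^3 × 0.00501
s = 1.15 × 10^-7 M
Check: s = 1.2 x 10^-7 ≪ 0.00501, so the approximation is valid.

s ≈ 1.15 × 10^-7 M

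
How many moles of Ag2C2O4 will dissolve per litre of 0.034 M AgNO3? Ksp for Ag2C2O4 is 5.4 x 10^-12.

Ag2C2O4(s) <=> 2 Ag^+ + C2O4^2-
Ksp = [Ag^+]^2[C2O4^2-]
Let s = moles of Ag2C2O4 that dissolve per litre. [Ag^+] = 0.034 + 2s ≈ 0.034, [C2O4^2-] = s (common-ion effect: Ag^+ is already 0.034 M).
Ksp ≈ (0.034)^2 × s
s = 4.7 × 10^-9 M
Check: 2s = 9.3 × 10^-9 ≪ 0.034, so the approximation is valid.

s = 4.7 x 10^-9 M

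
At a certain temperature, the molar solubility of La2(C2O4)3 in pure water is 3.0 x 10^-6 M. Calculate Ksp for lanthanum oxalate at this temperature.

2.6 × 10^-26

La2(C2O4)3(s) ⇌ 2 La^3+ + 3 C2O4^2-
With molar solubility s: [La^3+] = 2s, [C2O4^2-] = 3s.
Ksp = [La^3+]^2[C2O4^2-]^3
Substituting: Ksp = (2s)^2(3s)^3 = 108s^5
Ksp = 108 × (3.0 x 10^-6)^5 = 2.6 × 10^-26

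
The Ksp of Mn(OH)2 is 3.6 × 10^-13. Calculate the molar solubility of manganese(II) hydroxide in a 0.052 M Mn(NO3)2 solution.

Mn(OH)2(s) ⇌ Mn^2+(aq) + 2 OH^-(aq)
Ksp = [Mn^2+][OH^-]^2
Let s be the molar solubility in this solution. [Mn^2+] = 0.052 + s ≈ 0.052, [OH^-] = 2s (Ksp is small, so little additional dissolves).
Ksp ≈ 0.052 × (2s)^2
s = 1.3 x 10^-6 M
Check: s = 1.3 × 10^-6 ≪ 0.052, so the approximation is valid.

s ≈ 1.3e-6 M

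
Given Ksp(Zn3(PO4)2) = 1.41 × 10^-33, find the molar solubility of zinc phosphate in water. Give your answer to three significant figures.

Zn3(PO4)2(s) <=> 3 Zn^2+(aq) + 2 PO4^3-(aq)
Ksp = [Zn^2+]^3[PO4^3-]^2
If s mol/L of Zn3(PO4)2 dissolves, [Zn^2+] = 3s and [PO4^3-] = 2s.
So Ksp = (3s)^3 × (2s)^2 = 108s^5
s^5 = 1.41 × 10^-33 / 108, so s = 1.05 x 10^-7 M

1.05 x 10^-7 M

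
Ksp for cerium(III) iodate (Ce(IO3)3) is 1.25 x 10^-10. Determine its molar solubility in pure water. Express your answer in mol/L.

Ce(IO3)3(s) ⇌ Ce^3+ + 3 IO3^-
Ksp = [Ce^3+][IO3^-]^3
For each mole of Ce(IO3)3 that dissolves: [Ce^3+] = s, [IO3^-] = 3s.
Substituting: Ksp = s(3s)^3 = 27s^4
s^4 = 1.25 x 10^-10 / 27, so s = 1.47 x 10^-3 M

s = 1.47 × 10^-3 M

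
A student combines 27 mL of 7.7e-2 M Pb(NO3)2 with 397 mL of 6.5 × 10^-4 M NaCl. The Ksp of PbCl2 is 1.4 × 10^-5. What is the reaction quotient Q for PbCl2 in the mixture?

Q ≈ 1.8 × 10^-9

Total volume = 27 + 397 = 424 mL.
[Pb^2+] = 7.7 x 10^-2 × (27/424) = 4.90 × 10^-3 M
[Cl^-] = 6.5 × 10^-4 × (397/424) = 6.09 × 10^-4 M
PbCl2(s) <=> Pb^2+ + 2 Cl^-, so Q = [Pb^2+][Cl^-]^2
Q = (4.90 x 10^-3)(6.09 × 10^-4)^2 = 1.8 × 10^-9
Q < Ksp, so no precipitate of PbCl2 forms.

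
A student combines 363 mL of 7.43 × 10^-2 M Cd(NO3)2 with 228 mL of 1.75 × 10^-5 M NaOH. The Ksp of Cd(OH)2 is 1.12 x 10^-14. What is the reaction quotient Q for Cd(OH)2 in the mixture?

2.08 × 10^-12

Total volume = 363 + 228 = 591 mL.
[Cd^2+] = 7.43 × 10^-2 × (363/591) = 4.564 × 10^-2 M
[OH^-] = 1.75 x 10^-5 × (228/591) = 6.751 × 10^-6 M
Cd(OH)2(s) <=> Cd^2+(aq) + 2 OH^-(aq), so Q = [Cd^2+][OH^-]^2
Q = (4.564 × 10^-2)(6.751 × 10^-6)^2 = 2.08 x 10^-12
Q > Ksp, so Cd(OH)2 will precipitate.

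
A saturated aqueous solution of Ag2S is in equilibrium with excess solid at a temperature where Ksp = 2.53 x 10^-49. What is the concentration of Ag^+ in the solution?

Ag2S(s) <=> 2 Ag^+(aq) + S^2-(aq)
Ksp = [Ag^+]^2[S^2-]
Let s = molar solubility. Then [Ag^+] = 2s and [S^2-] = s.
So Ksp = (2s)^2 × s = 4s^3
s^3 = 2.53 x 10^-49 / 4, so s = 3.984 x 10^-17 M
[Ag^+] = 2s = 7.97 × 10^-17 M

7.97 × 10^-17 M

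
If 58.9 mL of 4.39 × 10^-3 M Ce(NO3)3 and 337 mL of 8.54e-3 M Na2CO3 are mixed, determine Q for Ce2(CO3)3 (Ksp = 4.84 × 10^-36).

Total volume = 58.9 + 337 = 395.9 mL.
[Ce^3+] = 4.39 × 10^-3 × (58.9/395.9) = 6.531 × 10^-4 M
[CO3^2-] = 8.54 × 10^-3 × (337/395.9) = 7.269 x 10^-3 M
Ce2(CO3)3(s) ⇌ 2 Ce^3+(aq) + 3 CO3^2-(aq), so Q = [Ce^3+]^2[CO3^2-]^3
Q = (6.531 × 10^-4)^2(7.269 × 10^-3)^3 = 1.64 × 10^-13
Q > Ksp, so Ce2(CO3)3 will precipitate.

Q = 1.64 × 10^-13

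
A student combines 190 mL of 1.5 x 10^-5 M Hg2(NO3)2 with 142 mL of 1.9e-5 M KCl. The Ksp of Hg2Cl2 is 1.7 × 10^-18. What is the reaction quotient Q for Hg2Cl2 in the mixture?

5.7 x 10^-16

Total volume = 190 + 142 = 332 mL.
[Hg2^2+] = 1.5 × 10^-5 × (190/332) = 8.58 × 10^-6 M
[Cl^-] = 1.9 x 10^-5 × (142/332) = 8.13 × 10^-6 M
Hg2Cl2(s) <=> Hg2^2+(aq) + 2 Cl^-(aq), so Q = [Hg2^2+][Cl^-]^2
Q = (8.58 × 10^-6)(8.13 × 10^-6)^2 = 5.7 x 10^-16
Q > Ksp, so Hg2Cl2 will precipitate.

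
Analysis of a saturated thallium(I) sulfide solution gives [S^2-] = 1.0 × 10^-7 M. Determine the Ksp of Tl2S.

Tl2S(s) <=> 2 Tl^+(aq) + S^2-(aq)
Stoichiometry gives [Tl^+] = (2/1)[S^2-] = 2.00 × 10^-7 M.
Ksp = [Tl^+]^2[S^2-]
Ksp = (2.00 × 10^-7)^2 × 1.0 × 10^-7 = 4.0 × 10^-21

Ksp ≈ 4.0 x 10^-21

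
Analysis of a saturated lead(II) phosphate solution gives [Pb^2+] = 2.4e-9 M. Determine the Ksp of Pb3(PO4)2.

Pb3(PO4)2(s) ⇌ 3 Pb^2+ + 2 PO4^3-
Stoichiometry gives [PO4^3-] = (2/3)[Pb^2+] = 1.60 x 10^-9 M.
Ksp = [Pb^2+]^3[PO4^3-]^2
Ksp = (2.4 × 10^-9)^3 × (1.60 × 10^-9)^2 = 3.5 × 10^-44

Ksp = 3.5 × 10^-44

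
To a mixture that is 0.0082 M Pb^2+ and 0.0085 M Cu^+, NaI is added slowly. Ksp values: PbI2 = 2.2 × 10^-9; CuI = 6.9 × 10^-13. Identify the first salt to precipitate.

CuI

Precipitation of each salt starts when its ion product equals its Ksp.
For PbI2: 2.2 × 10^-9 = 0.0082 × [I^-]^2  ⇒  [I^-] = 5.2 × 10^-4 M.
For CuI: 6.9 × 10^-13 = 0.0085 × [I^-]  ⇒  [I^-] = 8.1 x 10^-11 M.
The salt with the lower threshold [I^-] precipitates first: CuI.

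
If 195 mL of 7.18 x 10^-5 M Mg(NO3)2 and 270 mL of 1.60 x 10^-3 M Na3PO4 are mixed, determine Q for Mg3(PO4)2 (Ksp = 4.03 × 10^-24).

Total volume = 195 + 270 = 465 mL.
[Mg^2+] = 7.18 × 10^-5 × (195/465) = 3.011 x 10^-5 M
[PO4^3-] = 1.60 × 10^-3 × (270/465) = 9.290 x 10^-4 M
Mg3(PO4)2(s) <=> 3 Mg^2+ + 2 PO4^3-, so Q = [Mg^2+]^3[PO4^3-]^2
Q = (3.011 x 10^-5)^3(9.290 x 10^-4)^2 = 2.36 × 10^-20
Q > Ksp, so Mg3(PO4)2 will precipitate.

2.36e-20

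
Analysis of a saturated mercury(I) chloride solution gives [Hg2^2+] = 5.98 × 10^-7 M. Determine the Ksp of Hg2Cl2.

Hg2Cl2(s) ⇌ Hg2^2+ + 2 Cl^-
Stoichiometry gives [Cl^-] = (2/1)[Hg2^2+] = 1.196 x 10^-6 M.
Ksp = [Hg2^2+][Cl^-]^2
Ksp = 5.98 x 10^-7 × (1.196 × 10^-6)^2 = 8.55 × 10^-19

Ksp ≈ 8.55e-19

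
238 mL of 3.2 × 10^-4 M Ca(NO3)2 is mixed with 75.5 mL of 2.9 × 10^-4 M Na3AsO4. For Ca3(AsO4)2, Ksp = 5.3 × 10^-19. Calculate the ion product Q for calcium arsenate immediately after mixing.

7.0 × 10^-20

Total volume = 238 + 75.5 = 313.5 mL.
[Ca^2+] = 3.2 × 10^-4 × (238/313.5) = 2.43 × 10^-4 M
[AsO4^3-] = 2.9 x 10^-4 × (75.5/313.5) = 6.98 x 10^-5 M
Ca3(AsO4)2(s) ⇌ 3 Ca^2+ + 2 AsO4^3-, so Q = [Ca^2+]^3[AsO4^3-]^2
Q = (2.43 x 10^-4)^3(6.98 x 10^-5)^2 = 7.0 x 10^-20
Q < Ksp, so no precipitate of Ca3(AsO4)2 forms.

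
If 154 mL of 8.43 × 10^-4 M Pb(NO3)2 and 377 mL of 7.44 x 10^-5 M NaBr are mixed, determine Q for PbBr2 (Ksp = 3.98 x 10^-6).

Total volume = 154 + 377 = 531 mL.
[Pb^2+] = 8.43 x 10^-4 × (154/531) = 2.445 × 10^-4 M
[Br^-] = 7.44 × 10^-5 × (377/531) = 5.282 × 10^-5 M
PbBr2(s) ⇌ Pb^2+ + 2 Br^-, so Q = [Pb^2+][Br^-]^2
Q = (2.445 x 10^-4)(5.282 × 10^-5)^2 = 6.82 × 10^-13
Q < Ksp, so no precipitate of PbBr2 forms.

Q ≈ 6.82 x 10^-13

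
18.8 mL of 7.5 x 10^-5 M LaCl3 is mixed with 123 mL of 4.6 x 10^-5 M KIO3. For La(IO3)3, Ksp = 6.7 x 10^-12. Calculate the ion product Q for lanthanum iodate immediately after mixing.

Total volume = 18.8 + 123 = 141.8 mL.
[La^3+] = 7.5 x 10^-5 × (18.8/141.8) = 9.94 x 10^-6 M
[IO3^-] = 4.6 x 10^-5 × (123/141.8) = 3.99 × 10^-5 M
La(IO3)3(s) ⇌ La^3+ + 3 IO3^-, so Q = [La^3+][IO3^-]^3
Q = (9.94 × 10^-6)(3.99 x 10^-5)^3 = 6.3 x 10^-19
Q < Ksp, so no precipitate of La(IO3)3 forms.

Q ≈ 6.3 x 10^-19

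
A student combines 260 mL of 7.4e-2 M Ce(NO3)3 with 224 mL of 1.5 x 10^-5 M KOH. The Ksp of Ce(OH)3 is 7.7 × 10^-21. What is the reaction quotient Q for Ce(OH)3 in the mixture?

Total volume = 260 + 224 = 484 mL.
[Ce^3+] = 7.4 × 10^-2 × (260/484) = 3.98 × 10^-2 M
[OH^-] = 1.5 x 10^-5 × (224/484) = 6.94 × 10^-6 M
Ce(OH)3(s) ⇌ Ce^3+(aq) + 3 OH^-(aq), so Q = [Ce^3+][OH^-]^3
Q = (3.98 × 10^-2)(6.94 × 10^-6)^3 = 1.3 × 10^-17
Q > Ksp, so Ce(OH)3 will precipitate.

Q ≈ 1.3e-17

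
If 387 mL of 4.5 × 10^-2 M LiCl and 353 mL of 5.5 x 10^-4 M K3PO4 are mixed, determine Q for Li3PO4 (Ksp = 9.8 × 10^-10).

Total volume = 387 + 353 = 740 mL.
[Li^+] = 4.5 x 10^-2 × (387/740) = 2.35 × 10^-2 M
[PO4^3-] = 5.5 × 10^-4 × (353/740) = 2.62 × 10^-4 M
Li3PO4(s) <=> 3 Li^+ + PO4^3-, so Q = [Li^+]^3[PO4^3-]
Q = (2.35 x 10^-2)^3(2.62 x 10^-4) = 3.4 x 10^-9
Q > Ksp, so Li3PO4 will precipitate.

3.4 x 10^-9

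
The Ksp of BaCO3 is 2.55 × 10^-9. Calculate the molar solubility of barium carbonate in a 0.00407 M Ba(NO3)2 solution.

BaCO3(s) <=> Ba^2+ + CO3^2-
Ksp = [Ba^2+][CO3^2-]
If s mol/L dissolves here, [Ba^2+] = 0.00407 + s ≈ 0.00407, [CO3^2-] = s (since Ba^2+ from Ba(NO3)2 dominates).
Ksp ≈ 0.00407 × s
s = 6.27 × 10^-7 M
Check: s = 6.3 × 10^-7 ≪ 0.00407, so the approximation is valid.

s ≈ 6.27 x 10^-7 M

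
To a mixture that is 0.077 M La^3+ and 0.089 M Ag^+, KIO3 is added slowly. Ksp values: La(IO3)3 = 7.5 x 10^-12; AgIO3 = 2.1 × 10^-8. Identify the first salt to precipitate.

AgIO3

Precipitation of each salt starts when its ion product equals its Ksp.
For La(IO3)3: 7.5 x 10^-12 = 0.077 × [IO3^-]^3  ⇒  [IO3^-] = 4.6 x 10^-4 M.
For AgIO3: 2.1 × 10^-8 = 0.089 × [IO3^-]  ⇒  [IO3^-] = 2.4 × 10^-7 M.
The salt with the lower threshold [IO3^-] precipitates first: AgIO3.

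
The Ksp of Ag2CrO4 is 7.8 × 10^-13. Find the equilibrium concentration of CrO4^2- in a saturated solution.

Ag2CrO4(s) ⇌ 2 Ag^+(aq) + CrO4^2-(aq)
Ksp = [Ag^+]^2[CrO4^2-]
If s mol/L of Ag2CrO4 dissolves, [Ag^+] = 2s and [CrO4^2-] = s.
Ksp = (2s)^2s = 4s^3
s^3 = 7.8 × 10^-13 / 4, so s = 5.80 x 10^-5 M
[CrO4^2-] = s = 5.8 × 10^-5 M

[CrO4^2-] = 5.8 × 10^-5 M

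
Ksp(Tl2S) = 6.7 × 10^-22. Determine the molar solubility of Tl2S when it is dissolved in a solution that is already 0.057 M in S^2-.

Tl2S(s) ⇌ 2 Tl^+(aq) + S^2-(aq)
Ksp = [Tl^+]^2[S^2-]
Let s = moles of Tl2S that dissolve per litre. [Tl^+] = 2s, [S^2-] = 0.057 + s ≈ 0.057 (since the S^2- already present dominates).
Ksp ≈ (2s)^2 × 0.057
s = 5.4 × 10^-11 M
Check: s = 5.4 x 10^-11 ≪ 0.057, so the approximation is valid.

5.4 × 10^-11 M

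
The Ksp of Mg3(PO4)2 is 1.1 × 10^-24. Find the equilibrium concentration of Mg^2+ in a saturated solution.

[Mg^2+] = 1.9 x 10^-5 M

Mg3(PO4)2(s) ⇌ 3 Mg^2+ + 2 PO4^3-
Ksp = [Mg^2+]^3[PO4^3-]^2
If s mol/L of Mg3(PO4)2 dissolves, [Mg^2+] = 3s and [PO4^3-] = 2s.
Ksp = (3s)^3(2s)^2 = 108s^5
s = (1.1 × 10^-24 / 108)^(1/5) = 6.33 × 10^-6 M
[Mg^2+] = 3s = 1.9 × 10^-5 M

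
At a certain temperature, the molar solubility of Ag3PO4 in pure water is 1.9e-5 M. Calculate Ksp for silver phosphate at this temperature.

Ksp ≈ 3.5 × 10^-18

Ag3PO4(s) <=> 3 Ag^+(aq) + PO4^3-(aq)
With molar solubility s: [Ag^+] = 3s, [PO4^3-] = s.
Ksp = [Ag^+]^3[PO4^3-]
Ksp = (3s)^3s = 27s^4
With s = 1.9 x 10^-5: Ksp = 3.5 x 10^-18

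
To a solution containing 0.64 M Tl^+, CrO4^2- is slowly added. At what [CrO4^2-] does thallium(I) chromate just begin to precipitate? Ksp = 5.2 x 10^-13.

Tl2CrO4(s) <=> 2 Tl^+(aq) + CrO4^2-(aq)
Ksp = [Tl^+]^2[CrO4^2-]
Precipitation begins when Q = Ksp. With [Tl^+] = 0.64 M:
5.2 x 10^-13 = (0.64)^2 × [CrO4^2-]
[CrO4^2-] = (5.2 x 10^-13 / 4.10 x 10^-1) = 1.3 × 10^-12 M

[CrO4^2-] ≈ 1.3 × 10^-12 M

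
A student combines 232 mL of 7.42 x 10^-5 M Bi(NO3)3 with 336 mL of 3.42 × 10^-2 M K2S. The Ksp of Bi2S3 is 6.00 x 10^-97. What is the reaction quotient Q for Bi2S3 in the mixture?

Total volume = 232 + 336 = 568 mL.
[Bi^3+] = 7.42 x 10^-5 × (232/568) = 3.031 × 10^-5 M
[S^2-] = 3.42 × 10^-2 × (336/568) = 2.023 × 10^-2 M
Bi2S3(s) ⇌ 2 Bi^3+ + 3 S^2-, so Q = [Bi^3+]^2[S^2-]^3
Q = (3.031 × 10^-5)^2(2.023 x 10^-2)^3 = 7.61 × 10^-15
Q > Ksp, so Bi2S3 will precipitate.

Q = 7.61e-15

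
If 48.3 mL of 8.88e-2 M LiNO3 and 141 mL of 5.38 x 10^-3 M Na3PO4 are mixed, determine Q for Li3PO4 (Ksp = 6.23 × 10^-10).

4.66 × 10^-8

Total volume = 48.3 + 141 = 189.3 mL.
[Li^+] = 8.88 × 10^-2 × (48.3/189.3) = 2.266 × 10^-2 M
[PO4^3-] = 5.38 × 10^-3 × (141/189.3) = 4.007 x 10^-3 M
Li3PO4(s) ⇌ 3 Li^+(aq) + PO4^3-(aq), so Q = [Li^+]^3[PO4^3-]
Q = (2.266 x 10^-2)^3(4.007 × 10^-3) = 4.66 × 10^-8
Q > Ksp, so Li3PO4 will precipitate.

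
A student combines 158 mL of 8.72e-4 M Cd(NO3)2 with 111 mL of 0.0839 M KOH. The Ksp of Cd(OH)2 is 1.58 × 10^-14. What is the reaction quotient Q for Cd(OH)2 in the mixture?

Total volume = 158 + 111 = 269 mL.
[Cd^2+] = 8.72 x 10^-4 × (158/269) = 5.122 x 10^-4 M
[OH^-] = 8.39 × 10^-2 × (111/269) = 3.462 × 10^-2 M
Cd(OH)2(s) ⇌ Cd^2+ + 2 OH^-, so Q = [Cd^2+][OH^-]^2
Q = (5.122 × 10^-4)(3.462 × 10^-2)^2 = 6.14 x 10^-7
Q > Ksp, so Cd(OH)2 will precipitate.

6.14 x 10^-7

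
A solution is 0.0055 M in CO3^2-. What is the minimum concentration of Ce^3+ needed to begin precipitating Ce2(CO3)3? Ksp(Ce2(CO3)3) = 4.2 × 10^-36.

5.0e-15 M

Ce2(CO3)3(s) ⇌ 2 Ce^3+ + 3 CO3^2-
Ksp = [Ce^3+]^2[CO3^2-]^3
Precipitation begins when Q = Ksp. With [CO3^2-] = 0.0055 M:
4.2 × 10^-36 = (0.0055)^3 × [Ce^3+]^2
[Ce^3+] = (4.2 × 10^-36 / 1.66 × 10^-7)^(1/2) = 5.0 × 10^-15 M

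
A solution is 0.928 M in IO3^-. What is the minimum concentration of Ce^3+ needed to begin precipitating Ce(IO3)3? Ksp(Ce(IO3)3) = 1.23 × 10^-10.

1.54 × 10^-10 M

Ce(IO3)3(s) <=> Ce^3+ + 3 IO3^-
Ksp = [Ce^3+][IO3^-]^3
Precipitation begins when Q = Ksp. With [IO3^-] = 0.928 M:
1.23 × 10^-10 = (0.928)^3 × [Ce^3+]
[Ce^3+] = (1.23 × 10^-10 / 7.992 × 10^-1) = 1.54 x 10^-10 M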